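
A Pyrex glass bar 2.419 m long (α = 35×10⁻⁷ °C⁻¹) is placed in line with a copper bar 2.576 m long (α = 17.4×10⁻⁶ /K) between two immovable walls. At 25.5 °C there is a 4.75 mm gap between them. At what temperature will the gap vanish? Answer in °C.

Gap closes when ΔL₁ + ΔL₂ = 4.75 mm = 4.75×10⁻³ m
(α₁L₁ + α₂L₂)ΔT = g
α₁L₁ + α₂L₂ = 35×10⁻⁷×2.419 + 17.4×10⁻⁶×2.576 = 5.32889×10⁻⁵ m/K
ΔT = 4.75×10⁻³ / 5.32889×10⁻⁵ = 89.14 K
T = 25.5 + 89.14 = 114.64 °C

T = 115 °C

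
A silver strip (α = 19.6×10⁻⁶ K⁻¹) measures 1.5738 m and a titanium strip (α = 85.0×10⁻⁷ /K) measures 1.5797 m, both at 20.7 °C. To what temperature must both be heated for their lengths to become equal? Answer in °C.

T = 359.4 °C

L₁(1 + α₁ΔT) = L₂(1 + α₂ΔT) ⇒ ΔT = (L₂ − L₁)/(α₁L₁ − α₂L₂)
L₂ − L₁ = 1.5797 − 1.5738 = 5.90×10⁻³ m
α₁L₁ − α₂L₂ = 19.6×10⁻⁶×1.5738 − 85.0×10⁻⁷×1.5797 = 1.741903×10⁻⁵ m/K
ΔT = 5.90×10⁻³ / 1.741903×10⁻⁵ = 338.710 K
T = 20.7 + 338.710 = 359.410 °C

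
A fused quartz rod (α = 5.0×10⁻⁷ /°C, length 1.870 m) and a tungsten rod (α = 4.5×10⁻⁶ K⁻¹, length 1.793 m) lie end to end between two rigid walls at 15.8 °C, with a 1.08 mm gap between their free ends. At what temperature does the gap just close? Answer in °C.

α₁L₁ = 9.350×10⁻⁷ m/K, α₂L₂ = 8.0685×10⁻⁶ m/K → total 9.0035×10⁻⁶ m/K
ΔT = g/(α₁L₁+α₂L₂) = 1.08×10⁻³ / 9.0035×10⁻⁶ = 119.95 K
T = 15.8 + 119.95 = 135.75 °C

T = 136 °C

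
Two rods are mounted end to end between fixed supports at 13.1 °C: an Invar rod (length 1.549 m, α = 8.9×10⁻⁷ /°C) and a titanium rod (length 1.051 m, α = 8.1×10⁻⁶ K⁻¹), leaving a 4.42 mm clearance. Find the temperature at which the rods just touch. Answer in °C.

T = 460 °C

α₁L₁ = 1.37861×10⁻⁶ m/K, α₂L₂ = 8.5131×10⁻⁶ m/K → total 9.89171×10⁻⁶ m/K
ΔT = g/(α₁L₁+α₂L₂) = 4.42×10⁻³ / 9.89171×10⁻⁶ = 446.84 K
T = 13.1 + 446.84 = 459.94 °C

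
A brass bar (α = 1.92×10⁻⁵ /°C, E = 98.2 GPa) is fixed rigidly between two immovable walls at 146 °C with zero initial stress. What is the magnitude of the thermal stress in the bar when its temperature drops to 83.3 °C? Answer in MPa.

Fully constrained: the free strain ε = αΔT is blocked, so σ = Eε = EαΔT.
|ΔT| = 62.7 K
σ = 98.2×10⁹ × 1.92×10⁻⁵ × 62.7 = 1.18×10⁸ Pa

σ = 118 MPa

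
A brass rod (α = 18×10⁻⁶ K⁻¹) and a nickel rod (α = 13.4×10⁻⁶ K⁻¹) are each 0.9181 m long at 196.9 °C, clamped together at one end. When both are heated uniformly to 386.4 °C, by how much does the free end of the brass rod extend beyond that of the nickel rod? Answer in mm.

0.800 mm

ΔT = 189.5 K
brass: ΔL = 18×10⁻⁶ × 0.9181 m × 189.5 = 3.1316×10⁻³ m = 3.1316 mm
nickel: ΔL = 13.4×10⁻⁶ × 0.9181 m × 189.5 = 2.3313×10⁻³ m = 2.3313 mm
difference = 3.1316 − 2.3313 = 0.8003 mm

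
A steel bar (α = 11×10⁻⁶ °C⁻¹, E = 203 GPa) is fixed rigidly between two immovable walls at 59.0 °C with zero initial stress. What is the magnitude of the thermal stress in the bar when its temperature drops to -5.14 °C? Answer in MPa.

σ = 143 MPa

Fully constrained: the free strain ε = αΔT is blocked, so σ = Eε = EαΔT.
|ΔT| = 64.14 K
σ = 203×10⁹ × 11×10⁻⁶ × 64.14 = 1.43×10⁸ Pa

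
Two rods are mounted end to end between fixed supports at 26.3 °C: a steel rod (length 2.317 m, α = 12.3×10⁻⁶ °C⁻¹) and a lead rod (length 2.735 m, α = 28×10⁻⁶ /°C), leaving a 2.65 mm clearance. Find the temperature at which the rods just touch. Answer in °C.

T = 51.5 °C

α₁L₁ = 2.84991×10⁻⁵ m/K, α₂L₂ = 7.658×10⁻⁵ m/K → total 1.050791×10⁻⁴ m/K
ΔT = g/(α₁L₁+α₂L₂) = 2.65×10⁻³ / 1.050791×10⁻⁴ = 25.219 K
T = 26.3 + 25.219 = 51.519 °C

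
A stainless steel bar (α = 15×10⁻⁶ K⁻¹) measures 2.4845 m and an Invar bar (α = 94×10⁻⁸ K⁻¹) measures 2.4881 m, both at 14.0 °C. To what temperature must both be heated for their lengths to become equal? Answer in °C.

T = 117.1 °C

L₁(1 + α₁ΔT) = L₂(1 + α₂ΔT) ⇒ ΔT = (L₂ − L₁)/(α₁L₁ − α₂L₂)
L₂ − L₁ = 2.4881 − 2.4845 = 3.60×10⁻³ m
α₁L₁ − α₂L₂ = 15×10⁻⁶×2.4845 − 94×10⁻⁸×2.4881 = 3.4928686×10⁻⁵ m/K
ΔT = 3.60×10⁻³ / 3.4928686×10⁻⁵ = 103.067 K
T = 14.0 + 103.067 = 117.067 °C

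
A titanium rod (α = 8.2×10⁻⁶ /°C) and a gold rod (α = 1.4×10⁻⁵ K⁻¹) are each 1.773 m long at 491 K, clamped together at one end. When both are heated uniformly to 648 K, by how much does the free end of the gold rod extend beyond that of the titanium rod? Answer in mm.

ΔT = 157 K
titanium: ΔL = 8.2×10⁻⁶ × 1.773 m × 157 = 2.2826×10⁻³ m = 2.2826 mm
gold: ΔL = 1.4×10⁻⁵ × 1.773 m × 157 = 3.8971×10⁻³ m = 3.8971 mm
difference = 3.8971 − 2.2826 = 1.6145 mm

1.61 mm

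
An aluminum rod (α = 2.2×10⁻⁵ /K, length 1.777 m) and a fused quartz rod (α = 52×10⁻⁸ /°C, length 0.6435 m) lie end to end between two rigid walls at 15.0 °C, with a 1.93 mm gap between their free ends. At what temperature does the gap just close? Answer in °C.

T = 63.9 °C

α₁L₁ = 3.9094×10⁻⁵ m/K, α₂L₂ = 3.3462×10⁻⁷ m/K → total 3.942862×10⁻⁵ m/K
ΔT = g/(α₁L₁+α₂L₂) = 1.93×10⁻³ / 3.942862×10⁻⁵ = 48.949 K
T = 15.0 + 48.949 = 63.949 °C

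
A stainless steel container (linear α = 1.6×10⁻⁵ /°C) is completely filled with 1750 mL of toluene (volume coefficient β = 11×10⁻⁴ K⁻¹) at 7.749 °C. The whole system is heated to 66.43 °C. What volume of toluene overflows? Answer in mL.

The container also expands: β_container ≈ 3α = 4.8×10⁻⁵ /K
Net overflow = V₀(β_liq − 3α_cont)ΔT
β − 3α = 1.10×10⁻³ − 4.8×10⁻⁵ = 1.052×10⁻³ /K; ΔT = 58.681 K
ΔV = 1750 × 1.052×10⁻³ × 58.681 = 108 mL

108 mL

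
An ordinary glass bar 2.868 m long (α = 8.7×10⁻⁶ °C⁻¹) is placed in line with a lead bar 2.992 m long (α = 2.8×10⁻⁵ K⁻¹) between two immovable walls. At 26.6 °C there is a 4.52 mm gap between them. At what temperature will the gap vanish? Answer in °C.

T = 68.2 °C

Gap closes when ΔL₁ + ΔL₂ = 4.52 mm = 4.52×10⁻³ m
(α₁L₁ + α₂L₂)ΔT = g
α₁L₁ + α₂L₂ = 8.7×10⁻⁶×2.868 + 2.8×10⁻⁵×2.992 = 1.087276×10⁻⁴ m/K
ΔT = 4.52×10⁻³ / 1.087276×10⁻⁴ = 41.572 K
T = 26.6 + 41.572 = 68.172 °C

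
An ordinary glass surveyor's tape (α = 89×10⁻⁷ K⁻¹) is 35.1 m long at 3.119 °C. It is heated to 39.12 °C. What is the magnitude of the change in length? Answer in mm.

ΔL = 11.2 mm

|ΔT| = |39.12 − 3.119| = 36.001 K
ΔL = αL₀ΔT = (89×10⁻⁷)(35.1)(36.001) = 1.12×10⁻² m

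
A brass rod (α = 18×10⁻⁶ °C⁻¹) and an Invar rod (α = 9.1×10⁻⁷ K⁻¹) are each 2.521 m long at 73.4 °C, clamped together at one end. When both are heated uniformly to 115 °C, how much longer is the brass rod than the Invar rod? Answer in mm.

ΔT = 41.6 K
brass: ΔL = 18×10⁻⁶ × 2.521 m × 41.6 = 1.8877×10⁻³ m = 1.8877 mm
Invar: ΔL = 9.1×10⁻⁷ × 2.521 m × 41.6 = 9.5435×10⁻⁵ m = 0.095435 mm
difference = 1.8877 − 0.095435 = 1.792265 mm

1.79 mm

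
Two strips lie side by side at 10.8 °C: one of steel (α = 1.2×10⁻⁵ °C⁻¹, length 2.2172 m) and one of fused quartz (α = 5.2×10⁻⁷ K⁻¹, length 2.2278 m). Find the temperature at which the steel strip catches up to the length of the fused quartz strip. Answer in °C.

T = 427.3 °C

L₁(1 + α₁ΔT) = L₂(1 + α₂ΔT) ⇒ ΔT = (L₂ − L₁)/(α₁L₁ − α₂L₂)
L₂ − L₁ = 2.2278 − 2.2172 = 1.06×10⁻² m
α₁L₁ − α₂L₂ = 1.2×10⁻⁵×2.2172 − 5.2×10⁻⁷×2.2278 = 2.5447944×10⁻⁵ m/K
ΔT = 1.06×10⁻² / 2.5447944×10⁻⁵ = 416.537 K
T = 10.8 + 416.537 = 427.337 °C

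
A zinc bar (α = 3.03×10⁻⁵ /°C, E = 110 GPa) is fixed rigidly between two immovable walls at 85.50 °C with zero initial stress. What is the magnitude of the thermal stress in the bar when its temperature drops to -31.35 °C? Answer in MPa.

σ = 389 MPa

Fully constrained: the free strain ε = αΔT is blocked, so σ = Eε = EαΔT.
|ΔT| = 116.85 K
σ = 110×10⁹ × 3.03×10⁻⁵ × 116.85 = 3.89×10⁸ Pa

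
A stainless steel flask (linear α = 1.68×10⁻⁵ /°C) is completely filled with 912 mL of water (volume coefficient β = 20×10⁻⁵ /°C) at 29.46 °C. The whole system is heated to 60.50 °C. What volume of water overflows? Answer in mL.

4.23 mL

The flask also expands: β_container ≈ 3α = 5.04×10⁻⁵ /K
Net overflow = V₀(β_liq − 3α_cont)ΔT
β − 3α = 2.00×10⁻⁴ − 5.04×10⁻⁵ = 1.496×10⁻⁴ /K; ΔT = 31.04 K
ΔV = 912 × 1.496×10⁻⁴ × 31.04 = 4.23 mL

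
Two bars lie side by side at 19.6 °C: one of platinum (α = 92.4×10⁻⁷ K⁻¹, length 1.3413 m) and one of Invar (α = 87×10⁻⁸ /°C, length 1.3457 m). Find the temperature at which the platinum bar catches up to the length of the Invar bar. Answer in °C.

T = 411.7 °C

L₁(1 + α₁ΔT) = L₂(1 + α₂ΔT) ⇒ ΔT = (L₂ − L₁)/(α₁L₁ − α₂L₂)
L₂ − L₁ = 1.3457 − 1.3413 = 4.40×10⁻³ m
α₁L₁ − α₂L₂ = 92.4×10⁻⁷×1.3413 − 87×10⁻⁸×1.3457 = 1.1222853×10⁻⁵ m/K
ΔT = 4.40×10⁻³ / 1.1222853×10⁻⁵ = 392.057 K
T = 19.6 + 392.057 = 411.657 °C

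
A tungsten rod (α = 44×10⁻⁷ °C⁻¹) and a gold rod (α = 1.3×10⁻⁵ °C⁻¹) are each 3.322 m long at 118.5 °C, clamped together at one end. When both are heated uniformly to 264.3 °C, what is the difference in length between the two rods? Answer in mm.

ΔT = 145.8 K
tungsten: ΔL = 44×10⁻⁷ × 3.322 m × 145.8 = 2.1311×10⁻³ m = 2.1311 mm
gold: ΔL = 1.3×10⁻⁵ × 3.322 m × 145.8 = 6.2965×10⁻³ m = 6.2965 mm
difference = 6.2965 − 2.1311 = 4.1654 mm

4.17 mm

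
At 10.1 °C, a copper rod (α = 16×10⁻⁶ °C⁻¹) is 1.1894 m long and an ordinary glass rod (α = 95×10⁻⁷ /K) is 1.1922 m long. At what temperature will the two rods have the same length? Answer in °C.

T = 373.5 °C

L₁(1 + α₁ΔT) = L₂(1 + α₂ΔT) ⇒ ΔT = (L₂ − L₁)/(α₁L₁ − α₂L₂)
L₂ − L₁ = 1.1922 − 1.1894 = 2.80×10⁻³ m
α₁L₁ − α₂L₂ = 16×10⁻⁶×1.1894 − 95×10⁻⁷×1.1922 = 7.7045×10⁻⁶ m/K
ΔT = 2.80×10⁻³ / 7.7045×10⁻⁶ = 363.424 K
T = 10.1 + 363.424 = 373.524 °C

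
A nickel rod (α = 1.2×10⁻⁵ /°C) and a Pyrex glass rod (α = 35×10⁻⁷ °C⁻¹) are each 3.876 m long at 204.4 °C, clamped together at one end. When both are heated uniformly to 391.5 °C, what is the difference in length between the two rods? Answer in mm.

ΔT = 187.1 K
nickel: ΔL = 1.2×10⁻⁵ × 3.876 m × 187.1 = 8.7024×10⁻³ m = 8.7024 mm
Pyrex glass: ΔL = 35×10⁻⁷ × 3.876 m × 187.1 = 2.5382×10⁻³ m = 2.5382 mm
difference = 8.7024 − 2.5382 = 6.1642 mm

6.16 mm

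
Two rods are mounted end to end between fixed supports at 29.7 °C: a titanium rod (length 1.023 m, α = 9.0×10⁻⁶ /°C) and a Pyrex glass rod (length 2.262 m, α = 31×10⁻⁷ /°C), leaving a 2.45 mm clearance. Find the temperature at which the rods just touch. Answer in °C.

α₁L₁ = 9.207×10⁻⁶ m/K, α₂L₂ = 7.0122×10⁻⁶ m/K → total 1.62192×10⁻⁵ m/K
ΔT = g/(α₁L₁+α₂L₂) = 2.45×10⁻³ / 1.62192×10⁻⁵ = 151.06 K
T = 29.7 + 151.06 = 180.76 °C

T = 181 °C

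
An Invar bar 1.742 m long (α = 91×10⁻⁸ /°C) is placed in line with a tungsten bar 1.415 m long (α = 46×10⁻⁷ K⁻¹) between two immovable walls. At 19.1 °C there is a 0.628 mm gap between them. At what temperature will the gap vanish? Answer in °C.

α₁L₁ = 1.58522×10⁻⁶ m/K, α₂L₂ = 6.509×10⁻⁶ m/K → total 8.09422×10⁻⁶ m/K
ΔT = g/(α₁L₁+α₂L₂) = 6.28×10⁻⁴ / 8.09422×10⁻⁶ = 77.586 K
T = 19.1 + 77.586 = 96.686 °C

T = 96.7 °C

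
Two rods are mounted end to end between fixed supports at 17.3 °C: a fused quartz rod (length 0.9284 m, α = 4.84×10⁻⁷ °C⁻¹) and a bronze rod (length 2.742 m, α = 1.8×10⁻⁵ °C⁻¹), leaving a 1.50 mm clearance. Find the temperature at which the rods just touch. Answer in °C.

T = 47.4 °C

α₁L₁ = 4.493456×10⁻⁷ m/K, α₂L₂ = 4.9356×10⁻⁵ m/K → total 4.98053456×10⁻⁵ m/K
ΔT = g/(α₁L₁+α₂L₂) = 1.50×10⁻³ / 4.98053456×10⁻⁵ = 30.117 K
T = 17.3 + 30.117 = 47.417 °C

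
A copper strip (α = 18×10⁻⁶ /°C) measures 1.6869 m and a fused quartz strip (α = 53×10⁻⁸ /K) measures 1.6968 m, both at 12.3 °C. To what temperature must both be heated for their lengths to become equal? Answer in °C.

L₁(1 + α₁ΔT) = L₂(1 + α₂ΔT) ⇒ ΔT = (L₂ − L₁)/(α₁L₁ − α₂L₂)
L₂ − L₁ = 1.6968 − 1.6869 = 9.90×10⁻³ m
α₁L₁ − α₂L₂ = 18×10⁻⁶×1.6869 − 53×10⁻⁸×1.6968 = 2.9464896×10⁻⁵ m/K
ΔT = 9.90×10⁻³ / 2.9464896×10⁻⁵ = 335.993 K
T = 12.3 + 335.993 = 348.293 °C

T = 348.3 °C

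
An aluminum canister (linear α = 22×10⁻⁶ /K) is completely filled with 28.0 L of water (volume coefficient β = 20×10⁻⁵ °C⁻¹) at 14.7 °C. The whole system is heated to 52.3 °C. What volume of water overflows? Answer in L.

The canister also expands: β_container ≈ 3α = 6.6×10⁻⁵ /K
Net overflow = V₀(β_liq − 3α_cont)ΔT
β − 3α = 2.00×10⁻⁴ − 6.6×10⁻⁵ = 1.34×10⁻⁴ /K; ΔT = 37.6 K
ΔV = 28.0 × 1.34×10⁻⁴ × 37.6 = 0.141 L

0.141 L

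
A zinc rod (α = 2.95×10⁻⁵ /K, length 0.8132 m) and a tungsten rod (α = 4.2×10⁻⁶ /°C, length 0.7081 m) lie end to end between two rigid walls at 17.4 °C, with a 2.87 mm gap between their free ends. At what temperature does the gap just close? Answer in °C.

T = 124 °C

α₁L₁ = 2.39894×10⁻⁵ m/K, α₂L₂ = 2.97402×10⁻⁶ m/K → total 2.696342×10⁻⁵ m/K
ΔT = g/(α₁L₁+α₂L₂) = 2.87×10⁻³ / 2.696342×10⁻⁵ = 106.44 K
T = 17.4 + 106.44 = 123.84 °C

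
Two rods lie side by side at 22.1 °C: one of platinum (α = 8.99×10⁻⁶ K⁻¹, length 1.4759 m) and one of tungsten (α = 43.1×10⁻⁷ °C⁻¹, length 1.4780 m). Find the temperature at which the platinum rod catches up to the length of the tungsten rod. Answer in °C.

T = 326.5 °C

L₁(1 + α₁ΔT) = L₂(1 + α₂ΔT) ⇒ ΔT = (L₂ − L₁)/(α₁L₁ − α₂L₂)
L₂ − L₁ = 1.4780 − 1.4759 = 2.10×10⁻³ m
α₁L₁ − α₂L₂ = 8.99×10⁻⁶×1.4759 − 43.1×10⁻⁷×1.4780 = 6.898161×10⁻⁶ m/K
ΔT = 2.10×10⁻³ / 6.898161×10⁻⁶ = 304.429 K
T = 22.1 + 304.429 = 326.529 °C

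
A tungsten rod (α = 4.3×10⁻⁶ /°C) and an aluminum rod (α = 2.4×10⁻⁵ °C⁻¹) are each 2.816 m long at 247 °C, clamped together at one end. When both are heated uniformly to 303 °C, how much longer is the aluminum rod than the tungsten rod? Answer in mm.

ΔT = 56 K
tungsten: ΔL = 4.3×10⁻⁶ × 2.816 m × 56 = 6.7809×10⁻⁴ m = 0.67809 mm
aluminum: ΔL = 2.4×10⁻⁵ × 2.816 m × 56 = 3.7847×10⁻³ m = 3.7847 mm
difference = 3.7847 − 0.67809 = 3.10661 mm

3.11 mm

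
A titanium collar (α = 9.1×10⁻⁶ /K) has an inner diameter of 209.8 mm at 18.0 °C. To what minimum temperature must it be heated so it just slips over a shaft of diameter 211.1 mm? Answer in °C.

Required Δd = 211.1 − 209.8 = 1.3 mm
Δd = αd₀ΔT ⇒ ΔT = Δd/(αd₀) = 1.3 / (9.1×10⁻⁶ × 209.8) = 680.92 K
T_min = 18.0 + 680.92 = 698.92 °C

T = 699 °C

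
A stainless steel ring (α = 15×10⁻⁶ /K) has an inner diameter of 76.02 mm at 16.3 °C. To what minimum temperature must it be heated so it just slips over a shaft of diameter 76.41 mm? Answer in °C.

Required Δd = 76.41 − 76.02 = 0.39 mm
Δd = αd₀ΔT ⇒ ΔT = Δd/(αd₀) = 0.39 / (15×10⁻⁶ × 76.02) = 342.02 K
T_min = 16.3 + 342.02 = 358.32 °C

T = 358 °C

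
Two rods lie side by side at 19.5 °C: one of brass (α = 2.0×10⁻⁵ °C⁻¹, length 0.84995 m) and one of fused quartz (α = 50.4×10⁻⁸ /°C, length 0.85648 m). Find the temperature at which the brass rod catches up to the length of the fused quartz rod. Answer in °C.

Equal length when α₁L₁ΔT − α₂L₂ΔT = L₂ − L₁ = 6.53×10⁻³ m
α₁L₁ = 1.6999×10⁻⁵, α₂L₂ = 4.3166592×10⁻⁷ → Δ(αL) = 1.656733408×10⁻⁵ m/K
ΔT = 6.53×10⁻³ / 1.656733408×10⁻⁵ = 394.149 K, so T = 19.5 + 394.149 = 413.649 °C

T = 413.6 °C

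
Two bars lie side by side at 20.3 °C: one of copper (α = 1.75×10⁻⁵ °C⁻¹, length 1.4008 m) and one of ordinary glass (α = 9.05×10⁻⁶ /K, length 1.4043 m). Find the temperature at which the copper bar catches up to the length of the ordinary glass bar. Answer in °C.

Equal length when α₁L₁ΔT − α₂L₂ΔT = L₂ − L₁ = 3.50×10⁻³ m
α₁L₁ = 2.4514×10⁻⁵, α₂L₂ = 1.2708915×10⁻⁵ → Δ(αL) = 1.1805085×10⁻⁵ m/K
ΔT = 3.50×10⁻³ / 1.1805085×10⁻⁵ = 296.482 K, so T = 20.3 + 296.482 = 316.782 °C

T = 316.8 °C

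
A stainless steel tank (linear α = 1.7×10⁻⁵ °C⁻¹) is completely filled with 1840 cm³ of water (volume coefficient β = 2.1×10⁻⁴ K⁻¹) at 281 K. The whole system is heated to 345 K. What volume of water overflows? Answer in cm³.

18.7 cm³

The tank also expands: β_container ≈ 3α = 5.1×10⁻⁵ /K
Net overflow = V₀(β_liq − 3α_cont)ΔT
β − 3α = 2.10×10⁻⁴ − 5.1×10⁻⁵ = 1.59×10⁻⁴ /K; ΔT = 64 K
ΔV = 1840 × 1.59×10⁻⁴ × 64 = 18.7 cm³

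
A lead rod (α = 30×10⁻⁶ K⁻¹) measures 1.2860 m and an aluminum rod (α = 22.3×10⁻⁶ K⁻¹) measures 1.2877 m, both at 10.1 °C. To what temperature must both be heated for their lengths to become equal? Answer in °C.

Equal length when α₁L₁ΔT − α₂L₂ΔT = L₂ − L₁ = 1.70×10⁻³ m
α₁L₁ = 3.858×10⁻⁵, α₂L₂ = 2.871571×10⁻⁵ → Δ(αL) = 9.86429×10⁻⁶ m/K
ΔT = 1.70×10⁻³ / 9.86429×10⁻⁶ = 172.339 K, so T = 10.1 + 172.339 = 182.439 °C

T = 182.4 °C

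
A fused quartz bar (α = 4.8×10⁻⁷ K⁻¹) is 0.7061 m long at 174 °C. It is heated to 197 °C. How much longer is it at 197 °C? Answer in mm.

|ΔT| = |197 − 174| = 23 K
ΔL = αL₀ΔT = (4.8×10⁻⁷)(0.7061)(23) = 7.80×10⁻⁶ m

ΔL = 0.00780 mm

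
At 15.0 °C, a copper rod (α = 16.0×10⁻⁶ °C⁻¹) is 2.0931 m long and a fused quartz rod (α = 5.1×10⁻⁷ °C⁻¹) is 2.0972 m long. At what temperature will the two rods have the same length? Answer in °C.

T = 141.5 °C

L₁(1 + α₁ΔT) = L₂(1 + α₂ΔT) ⇒ ΔT = (L₂ − L₁)/(α₁L₁ − α₂L₂)
L₂ − L₁ = 2.0972 − 2.0931 = 4.10×10⁻³ m
α₁L₁ − α₂L₂ = 16.0×10⁻⁶×2.0931 − 5.1×10⁻⁷×2.0972 = 3.2420028×10⁻⁵ m/K
ΔT = 4.10×10⁻³ / 3.2420028×10⁻⁵ = 126.465 K
T = 15.0 + 126.465 = 141.465 °C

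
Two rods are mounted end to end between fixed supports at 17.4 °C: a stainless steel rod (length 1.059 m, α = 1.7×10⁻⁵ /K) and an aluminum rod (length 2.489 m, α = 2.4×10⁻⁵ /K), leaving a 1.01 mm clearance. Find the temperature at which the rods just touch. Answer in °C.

T = 30.4 °C

Gap closes when ΔL₁ + ΔL₂ = 1.01 mm = 1.01×10⁻³ m
(α₁L₁ + α₂L₂)ΔT = g
α₁L₁ + α₂L₂ = 1.7×10⁻⁵×1.059 + 2.4×10⁻⁵×2.489 = 7.7739×10⁻⁵ m/K
ΔT = 1.01×10⁻³ / 7.7739×10⁻⁵ = 12.992 K
T = 17.4 + 12.992 = 30.392 °C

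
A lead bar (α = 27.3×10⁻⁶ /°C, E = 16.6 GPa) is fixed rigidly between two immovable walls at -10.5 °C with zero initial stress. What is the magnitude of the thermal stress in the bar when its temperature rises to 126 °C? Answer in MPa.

σ = 61.9 MPa

Fully constrained: the free strain ε = αΔT is blocked, so σ = Eε = EαΔT.
|ΔT| = 136.5 K
σ = 16.6×10⁹ × 27.3×10⁻⁶ × 136.5 = 6.19×10⁷ Pa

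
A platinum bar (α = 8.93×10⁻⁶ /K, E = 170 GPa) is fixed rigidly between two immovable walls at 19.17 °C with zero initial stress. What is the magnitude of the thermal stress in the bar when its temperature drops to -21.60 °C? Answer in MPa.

σ = 61.9 MPa

Fully constrained: the free strain ε = αΔT is blocked, so σ = Eε = EαΔT.
|ΔT| = 40.77 K
σ = 170×10⁹ × 8.93×10⁻⁶ × 40.77 = 6.19×10⁷ Pa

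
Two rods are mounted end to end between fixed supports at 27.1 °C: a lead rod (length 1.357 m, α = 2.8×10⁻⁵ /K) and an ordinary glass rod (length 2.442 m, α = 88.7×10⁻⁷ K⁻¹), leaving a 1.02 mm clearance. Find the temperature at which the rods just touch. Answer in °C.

T = 44.2 °C

α₁L₁ = 3.7996×10⁻⁵ m/K, α₂L₂ = 2.166054×10⁻⁵ m/K → total 5.965654×10⁻⁵ m/K
ΔT = g/(α₁L₁+α₂L₂) = 1.02×10⁻³ / 5.965654×10⁻⁵ = 17.098 K
T = 27.1 + 17.098 = 44.198 °C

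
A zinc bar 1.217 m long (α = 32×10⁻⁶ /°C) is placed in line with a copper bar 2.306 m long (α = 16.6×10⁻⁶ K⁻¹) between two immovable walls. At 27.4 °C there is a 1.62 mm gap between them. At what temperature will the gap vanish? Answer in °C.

T = 48.4 °C

Gap closes when ΔL₁ + ΔL₂ = 1.62 mm = 1.62×10⁻³ m
(α₁L₁ + α₂L₂)ΔT = g
α₁L₁ + α₂L₂ = 32×10⁻⁶×1.217 + 16.6×10⁻⁶×2.306 = 7.72236×10⁻⁵ m/K
ΔT = 1.62×10⁻³ / 7.72236×10⁻⁵ = 20.978 K
T = 27.4 + 20.978 = 48.378 °C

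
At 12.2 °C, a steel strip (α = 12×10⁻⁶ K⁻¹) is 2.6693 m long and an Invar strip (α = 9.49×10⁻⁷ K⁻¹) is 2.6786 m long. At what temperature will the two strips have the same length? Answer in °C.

T = 327.6 °C

Equal length when α₁L₁ΔT − α₂L₂ΔT = L₂ − L₁ = 9.30×10⁻³ m
α₁L₁ = 3.20316×10⁻⁵, α₂L₂ = 2.5419914×10⁻⁶ → Δ(αL) = 2.94896086×10⁻⁵ m/K
ΔT = 9.30×10⁻³ / 2.94896086×10⁻⁵ = 315.365 K, so T = 12.2 + 315.365 = 327.565 °C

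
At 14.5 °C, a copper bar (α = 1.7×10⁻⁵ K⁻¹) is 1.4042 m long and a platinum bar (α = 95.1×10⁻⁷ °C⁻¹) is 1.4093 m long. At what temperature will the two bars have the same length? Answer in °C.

T = 501.7 °C

L₁(1 + α₁ΔT) = L₂(1 + α₂ΔT) ⇒ ΔT = (L₂ − L₁)/(α₁L₁ − α₂L₂)
L₂ − L₁ = 1.4093 − 1.4042 = 5.10×10⁻³ m
α₁L₁ − α₂L₂ = 1.7×10⁻⁵×1.4042 − 95.1×10⁻⁷×1.4093 = 1.0468957×10⁻⁵ m/K
ΔT = 5.10×10⁻³ / 1.0468957×10⁻⁵ = 487.155 K
T = 14.5 + 487.155 = 501.655 °C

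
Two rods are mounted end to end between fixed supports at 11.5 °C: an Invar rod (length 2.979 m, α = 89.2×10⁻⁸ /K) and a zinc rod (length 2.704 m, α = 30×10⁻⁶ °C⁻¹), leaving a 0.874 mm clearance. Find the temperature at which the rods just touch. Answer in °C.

α₁L₁ = 2.657268×10⁻⁶ m/K, α₂L₂ = 8.112×10⁻⁵ m/K → total 8.3777268×10⁻⁵ m/K
ΔT = g/(α₁L₁+α₂L₂) = 8.74×10⁻⁴ / 8.3777268×10⁻⁵ = 10.432 K
T = 11.5 + 10.432 = 21.932 °C

T = 21.9 °C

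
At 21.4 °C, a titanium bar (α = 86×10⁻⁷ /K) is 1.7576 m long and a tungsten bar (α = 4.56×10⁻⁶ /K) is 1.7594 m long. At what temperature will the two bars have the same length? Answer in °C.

T = 275.2 °C

L₁(1 + α₁ΔT) = L₂(1 + α₂ΔT) ⇒ ΔT = (L₂ − L₁)/(α₁L₁ − α₂L₂)
L₂ − L₁ = 1.7594 − 1.7576 = 1.80×10⁻³ m
α₁L₁ − α₂L₂ = 86×10⁻⁷×1.7576 − 4.56×10⁻⁶×1.7594 = 7.092496×10⁻⁶ m/K
ΔT = 1.80×10⁻³ / 7.092496×10⁻⁶ = 253.789 K
T = 21.4 + 253.789 = 275.189 °C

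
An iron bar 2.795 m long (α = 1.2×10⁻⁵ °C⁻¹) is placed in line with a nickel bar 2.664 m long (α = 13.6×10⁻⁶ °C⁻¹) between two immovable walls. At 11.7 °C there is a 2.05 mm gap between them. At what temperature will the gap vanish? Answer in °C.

α₁L₁ = 3.354×10⁻⁵ m/K, α₂L₂ = 3.62304×10⁻⁵ m/K → total 6.97704×10⁻⁵ m/K
ΔT = g/(α₁L₁+α₂L₂) = 2.05×10⁻³ / 6.97704×10⁻⁵ = 29.382 K
T = 11.7 + 29.382 = 41.082 °C

T = 41.1 °C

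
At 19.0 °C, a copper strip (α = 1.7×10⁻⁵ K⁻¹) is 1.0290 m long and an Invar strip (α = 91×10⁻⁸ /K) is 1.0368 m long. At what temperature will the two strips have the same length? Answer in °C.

T = 490.3 °C

L₁(1 + α₁ΔT) = L₂(1 + α₂ΔT) ⇒ ΔT = (L₂ − L₁)/(α₁L₁ − α₂L₂)
L₂ − L₁ = 1.0368 − 1.0290 = 7.80×10⁻³ m
α₁L₁ − α₂L₂ = 1.7×10⁻⁵×1.0290 − 91×10⁻⁸×1.0368 = 1.6549512×10⁻⁵ m/K
ΔT = 7.80×10⁻³ / 1.6549512×10⁻⁵ = 471.313 K
T = 19.0 + 471.313 = 490.313 °C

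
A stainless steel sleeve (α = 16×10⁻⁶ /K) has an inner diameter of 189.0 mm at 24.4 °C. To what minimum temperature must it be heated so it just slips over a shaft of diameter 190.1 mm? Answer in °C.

T = 388 °C

Required Δd = 190.1 − 189.0 = 1.1 mm
Δd = αd₀ΔT ⇒ ΔT = Δd/(αd₀) = 1.1 / (16×10⁻⁶ × 189.0) = 363.76 K
T_min = 24.4 + 363.76 = 388.16 °C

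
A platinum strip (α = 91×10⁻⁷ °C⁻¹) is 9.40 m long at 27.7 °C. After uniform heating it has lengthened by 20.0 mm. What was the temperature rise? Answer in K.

ΔT = 234 K

ΔL = αL₀ΔT ⇒ ΔT = ΔL / (αL₀)
ΔT = 20.0×10⁻³ m / (91×10⁻⁷ × 9.40 m) = 233.81 K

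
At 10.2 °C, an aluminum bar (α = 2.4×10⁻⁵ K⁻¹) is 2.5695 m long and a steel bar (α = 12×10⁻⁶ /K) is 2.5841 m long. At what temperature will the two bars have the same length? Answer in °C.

T = 486.4 °C

Equal length when α₁L₁ΔT − α₂L₂ΔT = L₂ − L₁ = 1.46×10⁻² m
α₁L₁ = 6.1668×10⁻⁵, α₂L₂ = 3.10092×10⁻⁵ → Δ(αL) = 3.06588×10⁻⁵ m/K
ΔT = 1.46×10⁻² / 3.06588×10⁻⁵ = 476.209 K, so T = 10.2 + 476.209 = 486.409 °C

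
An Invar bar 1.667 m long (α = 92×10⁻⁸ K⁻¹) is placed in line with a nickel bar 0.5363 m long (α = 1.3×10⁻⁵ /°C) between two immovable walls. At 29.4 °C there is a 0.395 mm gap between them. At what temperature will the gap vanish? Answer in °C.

α₁L₁ = 1.53364×10⁻⁶ m/K, α₂L₂ = 6.9719×10⁻⁶ m/K → total 8.50554×10⁻⁶ m/K
ΔT = g/(α₁L₁+α₂L₂) = 3.95×10⁻⁴ / 8.50554×10⁻⁶ = 46.440 K
T = 29.4 + 46.440 = 75.840 °C

T = 75.8 °C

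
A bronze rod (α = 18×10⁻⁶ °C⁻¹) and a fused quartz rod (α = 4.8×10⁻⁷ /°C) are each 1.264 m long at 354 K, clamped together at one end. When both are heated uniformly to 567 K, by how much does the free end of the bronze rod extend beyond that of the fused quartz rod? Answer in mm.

ΔT = 213 K
bronze: ΔL = 18×10⁻⁶ × 1.264 m × 213 = 4.8462×10⁻³ m = 4.8462 mm
fused quartz: ΔL = 4.8×10⁻⁷ × 1.264 m × 213 = 1.2923×10⁻⁴ m = 0.12923 mm
difference = 4.8462 − 0.12923 = 4.71697 mm

4.72 mm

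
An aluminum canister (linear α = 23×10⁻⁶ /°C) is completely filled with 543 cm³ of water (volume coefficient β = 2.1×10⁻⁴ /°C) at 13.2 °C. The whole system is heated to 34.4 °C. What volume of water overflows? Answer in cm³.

1.62 cm³

The canister also expands: β_container ≈ 3α = 6.9×10⁻⁵ /K
Net overflow = V₀(β_liq − 3α_cont)ΔT
β − 3α = 2.10×10⁻⁴ − 6.9×10⁻⁵ = 1.41×10⁻⁴ /K; ΔT = 21.2 K
ΔV = 543 × 1.41×10⁻⁴ × 21.2 = 1.62 cm³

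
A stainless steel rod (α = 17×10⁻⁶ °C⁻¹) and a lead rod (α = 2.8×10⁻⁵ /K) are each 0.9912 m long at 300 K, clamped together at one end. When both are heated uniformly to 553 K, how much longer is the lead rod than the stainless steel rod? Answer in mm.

2.76 mm

ΔT = 253 K
stainless steel: ΔL = 17×10⁻⁶ × 0.9912 m × 253 = 4.2632×10⁻³ m = 4.2632 mm
lead: ΔL = 2.8×10⁻⁵ × 0.9912 m × 253 = 7.0217×10⁻³ m = 7.0217 mm
difference = 7.0217 − 4.2632 = 2.7585 mm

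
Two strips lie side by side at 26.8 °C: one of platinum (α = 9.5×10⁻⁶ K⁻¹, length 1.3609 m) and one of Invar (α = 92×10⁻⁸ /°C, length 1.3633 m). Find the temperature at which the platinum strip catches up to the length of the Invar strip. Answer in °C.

Equal length when α₁L₁ΔT − α₂L₂ΔT = L₂ − L₁ = 2.40×10⁻³ m
α₁L₁ = 1.292855×10⁻⁵, α₂L₂ = 1.254236×10⁻⁶ → Δ(αL) = 1.1674314×10⁻⁵ m/K
ΔT = 2.40×10⁻³ / 1.1674314×10⁻⁵ = 205.580 K, so T = 26.8 + 205.580 = 232.380 °C

T = 232.4 °C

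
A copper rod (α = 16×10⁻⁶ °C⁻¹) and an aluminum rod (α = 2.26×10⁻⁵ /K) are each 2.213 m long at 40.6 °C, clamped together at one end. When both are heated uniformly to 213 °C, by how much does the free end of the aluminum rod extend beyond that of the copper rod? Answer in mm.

ΔT = 172.4 K
copper: ΔL = 16×10⁻⁶ × 2.213 m × 172.4 = 6.1043×10⁻³ m = 6.1043 mm
aluminum: ΔL = 2.26×10⁻⁵ × 2.213 m × 172.4 = 8.6224×10⁻³ m = 8.6224 mm
difference = 8.6224 − 6.1043 = 2.5181 mm

2.52 mm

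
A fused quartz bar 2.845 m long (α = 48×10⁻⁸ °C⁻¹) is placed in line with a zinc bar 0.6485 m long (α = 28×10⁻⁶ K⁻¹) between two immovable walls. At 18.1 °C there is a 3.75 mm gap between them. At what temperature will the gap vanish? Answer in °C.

T = 210 °C

Gap closes when ΔL₁ + ΔL₂ = 3.75 mm = 3.75×10⁻³ m
(α₁L₁ + α₂L₂)ΔT = g
α₁L₁ + α₂L₂ = 48×10⁻⁸×2.845 + 28×10⁻⁶×0.6485 = 1.95236×10⁻⁵ m/K
ΔT = 3.75×10⁻³ / 1.95236×10⁻⁵ = 192.08 K
T = 18.1 + 192.08 = 210.18 °C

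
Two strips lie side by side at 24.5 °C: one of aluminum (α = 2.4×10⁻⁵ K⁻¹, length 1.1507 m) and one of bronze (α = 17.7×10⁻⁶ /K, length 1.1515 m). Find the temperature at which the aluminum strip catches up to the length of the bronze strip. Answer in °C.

Equal length when α₁L₁ΔT − α₂L₂ΔT = L₂ − L₁ = 8.00×10⁻⁴ m
α₁L₁ = 2.76168×10⁻⁵, α₂L₂ = 2.038155×10⁻⁵ → Δ(αL) = 7.23525×10⁻⁶ m/K
ΔT = 8.00×10⁻⁴ / 7.23525×10⁻⁶ = 110.570 K, so T = 24.5 + 110.570 = 135.070 °C

T = 135.1 °C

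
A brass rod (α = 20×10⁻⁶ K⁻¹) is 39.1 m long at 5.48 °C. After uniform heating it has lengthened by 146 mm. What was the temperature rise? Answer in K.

ΔT = 187 K

ΔL = αL₀ΔT ⇒ ΔT = ΔL / (αL₀)
ΔT = 146×10⁻³ m / (20×10⁻⁶ × 39.1 m) = 186.70 K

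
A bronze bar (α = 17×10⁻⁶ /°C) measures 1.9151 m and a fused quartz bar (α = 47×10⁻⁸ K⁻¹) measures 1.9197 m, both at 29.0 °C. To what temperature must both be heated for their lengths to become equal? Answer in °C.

T = 174.3 °C

Equal length when α₁L₁ΔT − α₂L₂ΔT = L₂ − L₁ = 4.60×10⁻³ m
α₁L₁ = 3.25567×10⁻⁵, α₂L₂ = 9.02259×10⁻⁷ → Δ(αL) = 3.1654441×10⁻⁵ m/K
ΔT = 4.60×10⁻³ / 3.1654441×10⁻⁵ = 145.319 K, so T = 29.0 + 145.319 = 174.319 °C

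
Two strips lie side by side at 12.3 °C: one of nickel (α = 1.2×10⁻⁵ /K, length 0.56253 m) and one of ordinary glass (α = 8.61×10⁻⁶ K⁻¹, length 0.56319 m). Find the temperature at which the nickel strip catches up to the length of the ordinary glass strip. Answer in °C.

T = 359.4 °C

Equal length when α₁L₁ΔT − α₂L₂ΔT = L₂ − L₁ = 6.60×10⁻⁴ m
α₁L₁ = 6.75036×10⁻⁶, α₂L₂ = 4.8490659×10⁻⁶ → Δ(αL) = 1.9012941×10⁻⁶ m/K
ΔT = 6.60×10⁻⁴ / 1.9012941×10⁻⁶ = 347.132 K, so T = 12.3 + 347.132 = 359.432 °C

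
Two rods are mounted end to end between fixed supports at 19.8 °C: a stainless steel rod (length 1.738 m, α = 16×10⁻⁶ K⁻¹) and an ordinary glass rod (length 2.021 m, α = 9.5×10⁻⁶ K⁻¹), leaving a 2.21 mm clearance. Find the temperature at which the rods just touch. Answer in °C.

T = 66.8 °C

α₁L₁ = 2.7808×10⁻⁵ m/K, α₂L₂ = 1.91995×10⁻⁵ m/K → total 4.70075×10⁻⁵ m/K
ΔT = g/(α₁L₁+α₂L₂) = 2.21×10⁻³ / 4.70075×10⁻⁵ = 47.014 K
T = 19.8 + 47.014 = 66.814 °C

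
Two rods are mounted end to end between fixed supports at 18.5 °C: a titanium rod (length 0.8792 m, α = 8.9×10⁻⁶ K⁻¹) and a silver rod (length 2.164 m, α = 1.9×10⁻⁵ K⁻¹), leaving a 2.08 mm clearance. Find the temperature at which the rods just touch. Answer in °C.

Gap closes when ΔL₁ + ΔL₂ = 2.08 mm = 2.08×10⁻³ m
(α₁L₁ + α₂L₂)ΔT = g
α₁L₁ + α₂L₂ = 8.9×10⁻⁶×0.8792 + 1.9×10⁻⁵×2.164 = 4.894088×10⁻⁵ m/K
ΔT = 2.08×10⁻³ / 4.894088×10⁻⁵ = 42.500 K
T = 18.5 + 42.500 = 61.000 °C

T = 61.0 °C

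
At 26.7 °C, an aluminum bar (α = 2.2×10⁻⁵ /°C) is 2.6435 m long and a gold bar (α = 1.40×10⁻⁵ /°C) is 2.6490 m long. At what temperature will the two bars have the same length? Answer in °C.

Equal length when α₁L₁ΔT − α₂L₂ΔT = L₂ − L₁ = 5.50×10⁻³ m
α₁L₁ = 5.8157×10⁻⁵, α₂L₂ = 3.7086×10⁻⁵ → Δ(αL) = 2.1071×10⁻⁵ m/K
ΔT = 5.50×10⁻³ / 2.1071×10⁻⁵ = 261.022 K, so T = 26.7 + 261.022 = 287.722 °C

T = 287.7 °C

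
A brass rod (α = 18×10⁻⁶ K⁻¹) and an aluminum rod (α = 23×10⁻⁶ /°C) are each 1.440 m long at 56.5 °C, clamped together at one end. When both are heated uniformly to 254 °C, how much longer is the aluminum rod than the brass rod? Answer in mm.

1.42 mm

ΔT = 197.5 K
brass: ΔL = 18×10⁻⁶ × 1.440 m × 197.5 = 5.1192×10⁻³ m = 5.1192 mm
aluminum: ΔL = 23×10⁻⁶ × 1.440 m × 197.5 = 6.5412×10⁻³ m = 6.5412 mm
difference = 6.5412 − 5.1192 = 1.4220 mm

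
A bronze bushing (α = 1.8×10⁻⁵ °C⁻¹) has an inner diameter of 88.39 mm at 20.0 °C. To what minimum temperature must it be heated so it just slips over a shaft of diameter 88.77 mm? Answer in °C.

T = 259 °C

Required Δd = 88.77 − 88.39 = 0.38 mm
Δd = αd₀ΔT ⇒ ΔT = Δd/(αd₀) = 0.38 / (1.8×10⁻⁵ × 88.39) = 238.84 K
T_min = 20.0 + 238.84 = 258.84 °C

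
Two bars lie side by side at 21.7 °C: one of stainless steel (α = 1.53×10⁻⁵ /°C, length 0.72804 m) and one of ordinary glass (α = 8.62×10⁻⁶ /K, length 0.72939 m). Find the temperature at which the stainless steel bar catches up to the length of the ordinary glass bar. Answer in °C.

L₁(1 + α₁ΔT) = L₂(1 + α₂ΔT) ⇒ ΔT = (L₂ − L₁)/(α₁L₁ − α₂L₂)
L₂ − L₁ = 0.72939 − 0.72804 = 1.35×10⁻³ m
α₁L₁ − α₂L₂ = 1.53×10⁻⁵×0.72804 − 8.62×10⁻⁶×0.72939 = 4.8516702×10⁻⁶ m/K
ΔT = 1.35×10⁻³ / 4.8516702×10⁻⁶ = 278.255 K
T = 21.7 + 278.255 = 299.955 °C

T = 300.0 °C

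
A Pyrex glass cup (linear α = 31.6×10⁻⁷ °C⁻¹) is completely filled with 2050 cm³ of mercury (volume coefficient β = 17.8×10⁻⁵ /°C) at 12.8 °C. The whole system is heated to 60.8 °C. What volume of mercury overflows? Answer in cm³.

16.6 cm³

The cup also expands: β_container ≈ 3α = 9.48×10⁻⁶ /K
Net overflow = V₀(β_liq − 3α_cont)ΔT
β − 3α = 1.78×10⁻⁴ − 9.48×10⁻⁶ = 1.6852×10⁻⁴ /K; ΔT = 48.0 K
ΔV = 2050 × 1.6852×10⁻⁴ × 48.0 = 16.6 cm³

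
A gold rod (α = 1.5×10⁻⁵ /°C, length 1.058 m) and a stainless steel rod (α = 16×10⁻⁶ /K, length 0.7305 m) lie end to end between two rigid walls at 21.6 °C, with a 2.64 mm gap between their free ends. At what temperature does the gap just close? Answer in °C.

α₁L₁ = 1.587×10⁻⁵ m/K, α₂L₂ = 1.1688×10⁻⁵ m/K → total 2.7558×10⁻⁵ m/K
ΔT = g/(α₁L₁+α₂L₂) = 2.64×10⁻³ / 2.7558×10⁻⁵ = 95.80 K
T = 21.6 + 95.80 = 117.40 °C

T = 117 °C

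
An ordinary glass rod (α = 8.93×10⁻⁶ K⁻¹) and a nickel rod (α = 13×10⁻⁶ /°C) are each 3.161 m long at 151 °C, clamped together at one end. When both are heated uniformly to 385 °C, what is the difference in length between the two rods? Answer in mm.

ΔT = 234 K
ordinary glass: ΔL = 8.93×10⁻⁶ × 3.161 m × 234 = 6.6053×10⁻³ m = 6.6053 mm
nickel: ΔL = 13×10⁻⁶ × 3.161 m × 234 = 9.6158×10⁻³ m = 9.6158 mm
difference = 9.6158 − 6.6053 = 3.0105 mm

3.01 mm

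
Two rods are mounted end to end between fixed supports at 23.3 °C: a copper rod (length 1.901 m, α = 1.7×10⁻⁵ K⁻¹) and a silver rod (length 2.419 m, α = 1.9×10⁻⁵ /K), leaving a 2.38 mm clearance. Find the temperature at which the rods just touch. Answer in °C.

α₁L₁ = 3.2317×10⁻⁵ m/K, α₂L₂ = 4.5961×10⁻⁵ m/K → total 7.8278×10⁻⁵ m/K
ΔT = g/(α₁L₁+α₂L₂) = 2.38×10⁻³ / 7.8278×10⁻⁵ = 30.404 K
T = 23.3 + 30.404 = 53.704 °C

T = 53.7 °C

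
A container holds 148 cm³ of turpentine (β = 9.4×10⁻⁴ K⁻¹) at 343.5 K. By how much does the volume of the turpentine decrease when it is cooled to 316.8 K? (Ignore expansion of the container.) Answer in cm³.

ΔV = 3.71 cm³

|ΔT| = |316.8 − 343.5| = 26.7 K
ΔV = βV₀ΔT = (9.4×10⁻⁴)(148)(26.7) = 3.71 cm³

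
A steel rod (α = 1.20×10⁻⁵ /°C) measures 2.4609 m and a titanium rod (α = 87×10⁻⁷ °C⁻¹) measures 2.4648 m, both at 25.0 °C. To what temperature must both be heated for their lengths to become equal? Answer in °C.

L₁(1 + α₁ΔT) = L₂(1 + α₂ΔT) ⇒ ΔT = (L₂ − L₁)/(α₁L₁ − α₂L₂)
L₂ − L₁ = 2.4648 − 2.4609 = 3.90×10⁻³ m
α₁L₁ − α₂L₂ = 1.20×10⁻⁵×2.4609 − 87×10⁻⁷×2.4648 = 8.08704×10⁻⁶ m/K
ΔT = 3.90×10⁻³ / 8.08704×10⁻⁶ = 482.253 K
T = 25.0 + 482.253 = 507.253 °C

T = 507.3 °C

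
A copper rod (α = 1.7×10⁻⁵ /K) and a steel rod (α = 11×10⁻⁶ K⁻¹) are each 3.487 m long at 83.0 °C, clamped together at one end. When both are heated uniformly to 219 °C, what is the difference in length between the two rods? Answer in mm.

2.85 mm

ΔT = 136.0 K
copper: ΔL = 1.7×10⁻⁵ × 3.487 m × 136.0 = 8.0619×10⁻³ m = 8.0619 mm
steel: ΔL = 11×10⁻⁶ × 3.487 m × 136.0 = 5.2166×10⁻³ m = 5.2166 mm
difference = 8.0619 − 5.2166 = 2.8453 mm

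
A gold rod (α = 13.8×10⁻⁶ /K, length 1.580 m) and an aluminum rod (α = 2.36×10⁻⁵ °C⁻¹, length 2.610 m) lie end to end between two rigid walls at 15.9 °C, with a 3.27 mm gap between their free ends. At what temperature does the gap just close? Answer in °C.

T = 55.1 °C

Gap closes when ΔL₁ + ΔL₂ = 3.27 mm = 3.27×10⁻³ m
(α₁L₁ + α₂L₂)ΔT = g
α₁L₁ + α₂L₂ = 13.8×10⁻⁶×1.580 + 2.36×10⁻⁵×2.610 = 8.34×10⁻⁵ m/K
ΔT = 3.27×10⁻³ / 8.34×10⁻⁵ = 39.209 K
T = 15.9 + 39.209 = 55.109 °C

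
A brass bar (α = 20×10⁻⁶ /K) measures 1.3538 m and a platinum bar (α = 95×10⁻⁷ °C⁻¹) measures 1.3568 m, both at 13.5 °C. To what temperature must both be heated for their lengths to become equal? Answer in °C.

Equal length when α₁L₁ΔT − α₂L₂ΔT = L₂ − L₁ = 3.00×10⁻³ m
α₁L₁ = 2.7076×10⁻⁵, α₂L₂ = 1.28896×10⁻⁵ → Δ(αL) = 1.41864×10⁻⁵ m/K
ΔT = 3.00×10⁻³ / 1.41864×10⁻⁵ = 211.470 K, so T = 13.5 + 211.470 = 224.970 °C

T = 225.0 °C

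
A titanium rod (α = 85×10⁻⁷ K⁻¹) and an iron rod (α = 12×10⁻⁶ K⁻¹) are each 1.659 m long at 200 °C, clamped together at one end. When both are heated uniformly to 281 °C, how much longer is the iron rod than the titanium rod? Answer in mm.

ΔT = 81 K
titanium: ΔL = 85×10⁻⁷ × 1.659 m × 81 = 1.1422×10⁻³ m = 1.1422 mm
iron: ΔL = 12×10⁻⁶ × 1.659 m × 81 = 1.6125×10⁻³ m = 1.6125 mm
difference = 1.6125 − 1.1422 = 0.4703 mm

0.470 mm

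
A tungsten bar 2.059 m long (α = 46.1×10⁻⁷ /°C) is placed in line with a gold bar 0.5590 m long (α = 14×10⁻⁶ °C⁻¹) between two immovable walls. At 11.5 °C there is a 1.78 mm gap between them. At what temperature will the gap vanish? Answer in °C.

α₁L₁ = 9.49199×10⁻⁶ m/K, α₂L₂ = 7.826×10⁻⁶ m/K → total 1.731799×10⁻⁵ m/K
ΔT = g/(α₁L₁+α₂L₂) = 1.78×10⁻³ / 1.731799×10⁻⁵ = 102.78 K
T = 11.5 + 102.78 = 114.28 °C

T = 114 °C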